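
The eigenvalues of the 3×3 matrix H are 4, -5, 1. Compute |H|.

-20

det(H) is the product of the eigenvalues: (4) · (-5) · (1) = -20.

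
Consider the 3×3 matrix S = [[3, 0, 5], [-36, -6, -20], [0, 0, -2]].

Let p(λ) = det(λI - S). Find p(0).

-36

p(0) = det(0·I − S) = det(−S) = (−1)^3·det(S).
det(S) = 36, so p(0) = -36.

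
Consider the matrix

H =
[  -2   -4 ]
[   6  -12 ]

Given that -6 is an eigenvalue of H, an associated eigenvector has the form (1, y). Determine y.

We need (H + 6I)v = 0.
H + 6I = [[4, -4], [6, -6]].
Row 1: (4)·1 + (-4)·y = 0
Row 2: (6)·1 + (-6)·y = 0
Solving gives y = 1.
Check: H·(1, 1) = (-6, -6) = -6·(1, 1).

1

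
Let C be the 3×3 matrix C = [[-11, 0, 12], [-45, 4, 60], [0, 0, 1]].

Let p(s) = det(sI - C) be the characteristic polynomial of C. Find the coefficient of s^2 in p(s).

6

The coefficient of s^2 of det(sI - C) is −trace(C).
trace(C) = (-11) + (4) + (1) = -6, so the coefficient is 6.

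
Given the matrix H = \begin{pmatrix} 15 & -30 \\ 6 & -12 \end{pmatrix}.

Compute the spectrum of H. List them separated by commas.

det(H - sI) = (15 - s)(-12 - s) - (-30)·(6) = s^2 - 3s.
This factors as s·(s - 3) = 0.
Eigenvalues: 0, 3.

0, 3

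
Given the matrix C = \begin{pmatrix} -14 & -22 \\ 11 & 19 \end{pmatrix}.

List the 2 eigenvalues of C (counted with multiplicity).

det(C - μI) = (-14 - μ)(19 - μ) - (-22)·(11) = μ^2 - 5μ - 24.
This factors as (μ + 3)·(μ - 8) = 0.
Eigenvalues: -3, 8.

-3, 8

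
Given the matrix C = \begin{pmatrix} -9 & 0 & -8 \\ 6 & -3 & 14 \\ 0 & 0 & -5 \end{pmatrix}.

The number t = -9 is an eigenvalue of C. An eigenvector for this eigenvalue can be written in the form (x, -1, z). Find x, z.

1, 0

We need (C + 9I)v = 0.
C + 9I = [[0, 0, -8], [6, 6, 14], [0, 0, 4]].
Row 1: (0)·x + (0)·-1 + (-8)·z = 0
Row 2: (6)·x + (6)·-1 + (14)·z = 0
Row 3: (0)·x + (0)·-1 + (4)·z = 0
Solving gives x = 1, z = 0.
Check: C·(1, -1, 0) = (-9, 9, 0) = -9·(1, -1, 0).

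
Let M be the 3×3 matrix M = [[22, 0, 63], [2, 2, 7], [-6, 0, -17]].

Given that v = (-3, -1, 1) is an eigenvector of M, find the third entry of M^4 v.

1

First find the eigenvalue: Mv = (-3, -1, 1) = 1·(-3, -1, 1), so λ = 1.
Then M^4 v = λ^4·v = 1^4·(-3, -1, 1) = 1·(-3, -1, 1) = (-3, -1, 1).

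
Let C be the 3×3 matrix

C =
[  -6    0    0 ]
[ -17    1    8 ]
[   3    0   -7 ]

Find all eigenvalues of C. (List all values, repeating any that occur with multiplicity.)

-7, -6, 1

Compute the characteristic polynomial p(r) = det(rI - C).
Expanding the 3×3 determinant: p(r) = r^3 + 12r^2 + 29r - 42.
Since p(1) = 0, r = 1 is a root.
Factor out (r - 1): p(r) = (r - 1)·(r^2 + 13r + 42).
The quadratic factors as (r + 7)·(r + 6).
Eigenvalues: -7, -6, 1.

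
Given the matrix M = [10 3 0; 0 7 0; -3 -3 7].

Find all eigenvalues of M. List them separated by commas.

Compute the characteristic polynomial p(t) = det(tI - M).
Expanding the 3×3 determinant: p(t) = t^3 - 24t^2 + 189t - 490.
Since p(7) = 0, t = 7 is a root.
Dividing by (t - 7) leaves t^2 - 17t + 70.
The quadratic factors as (t - 7)·(t - 10).
Eigenvalues: 7, 7, 10.

7, 7, 10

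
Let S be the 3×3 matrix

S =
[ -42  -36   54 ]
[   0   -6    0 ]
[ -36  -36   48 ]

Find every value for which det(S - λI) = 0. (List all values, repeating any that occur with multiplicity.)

-6, -6, 12

Set up det(λI - S) = 0.
Expanding along the first row, p(λ) = λ^3 - 108λ - 432.
Rational-root test: λ = 12 gives p(12) = 0.
Dividing by (λ - 12) leaves λ^2 + 12λ + 36.
The quadratic factor is (λ + 6)^2.
Eigenvalues: -6, -6, 12.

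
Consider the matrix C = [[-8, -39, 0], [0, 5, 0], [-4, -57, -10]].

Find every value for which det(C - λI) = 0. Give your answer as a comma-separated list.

Compute the characteristic polynomial p(λ) = det(λI - C).
Cofactor expansion gives p(λ) = λ^3 + 13λ^2 - 10λ - 400.
Rational-root test: λ = 5 gives p(5) = 0.
Factor out (λ - 5): p(λ) = (λ - 5)·(λ^2 + 18λ + 80).
The quadratic factors as (λ + 10)·(λ + 8).
Eigenvalues: -10, -8, 5.

-10, -8, 5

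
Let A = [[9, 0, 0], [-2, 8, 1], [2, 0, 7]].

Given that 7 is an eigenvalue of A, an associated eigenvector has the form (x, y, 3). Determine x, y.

0, -3

We need (A - 7I)v = 0.
A - 7I = [[2, 0, 0], [-2, 1, 1], [2, 0, 0]].
Row 1: (2)·x + (0)·y + (0)·3 = 0
Row 2: (-2)·x + (1)·y + (1)·3 = 0
Row 3: (2)·x + (0)·y + (0)·3 = 0
Solving gives x = 0, y = -3.
Check: A·(0, -3, 3) = (0, -21, 21) = 7·(0, -3, 3).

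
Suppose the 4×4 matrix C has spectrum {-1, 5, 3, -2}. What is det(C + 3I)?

If C has eigenvalues -1, 5, 3, -2, then C + 3I has eigenvalues 2, 8, 6, 1.
det(C + 3I) = (2) · (8) · (6) · (1) = 96.

96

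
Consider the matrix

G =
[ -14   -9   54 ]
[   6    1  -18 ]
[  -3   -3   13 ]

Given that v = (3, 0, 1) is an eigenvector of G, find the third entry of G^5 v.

First find the eigenvalue: Gv = (12, 0, 4) = 4·(3, 0, 1), so λ = 4.
Then G^5 v = λ^5·v = 4^5·(3, 0, 1) = 1024·(3, 0, 1) = (3072, 0, 1024).

1024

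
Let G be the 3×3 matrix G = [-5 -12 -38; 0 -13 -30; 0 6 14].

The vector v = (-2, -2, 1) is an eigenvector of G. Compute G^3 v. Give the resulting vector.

(-16, -16, 8)

First find the eigenvalue: Gv = (-4, -4, 2) = 2·(-2, -2, 1), so λ = 2.
Then G^3 v = λ^3·v = 2^3·(-2, -2, 1) = 8·(-2, -2, 1) = (-16, -16, 8).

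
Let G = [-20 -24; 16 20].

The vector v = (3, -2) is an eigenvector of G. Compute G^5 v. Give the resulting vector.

First find the eigenvalue: Gv = (-12, 8) = -4·(3, -2), so λ = -4.
Then G^5 v = λ^5·v = (-4)^5·(3, -2) = -1024·(3, -2) = (-3072, 2048).

(-3072, 2048)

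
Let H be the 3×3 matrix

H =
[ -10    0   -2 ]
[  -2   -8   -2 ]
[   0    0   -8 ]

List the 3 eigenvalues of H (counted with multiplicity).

The characteristic polynomial is p(λ) = det(λI - H).
Cofactor expansion gives p(λ) = λ^3 + 26λ^2 + 224λ + 640.
Rational-root test: λ = -8 gives p(-8) = 0.
Dividing by (λ + 8) leaves λ^2 + 18λ + 80.
The quadratic factors as (λ + 10)·(λ + 8).
Eigenvalues: -10, -8, -8.

-10, -8, -8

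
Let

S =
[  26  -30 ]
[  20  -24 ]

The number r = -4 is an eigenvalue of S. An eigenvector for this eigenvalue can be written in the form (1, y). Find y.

1

We need (S + 4I)v = 0.
S + 4I = [[30, -30], [20, -20]].
Row 1: (30)·1 + (-30)·y = 0
Row 2: (20)·1 + (-20)·y = 0
Solving gives y = 1.
Check: S·(1, 1) = (-4, -4) = -4·(1, 1).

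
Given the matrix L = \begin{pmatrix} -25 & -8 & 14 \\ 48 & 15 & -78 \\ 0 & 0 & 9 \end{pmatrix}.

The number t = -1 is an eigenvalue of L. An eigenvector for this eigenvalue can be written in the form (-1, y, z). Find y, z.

3, 0

We need (L + 1I)v = 0.
L + 1I = [[-24, -8, 14], [48, 16, -78], [0, 0, 10]].
Row 1: (-24)·-1 + (-8)·y + (14)·z = 0
Row 2: (48)·-1 + (16)·y + (-78)·z = 0
Row 3: (0)·-1 + (0)·y + (10)·z = 0
Solving gives y = 3, z = 0.
Check: L·(-1, 3, 0) = (1, -3, 0) = -1·(-1, 3, 0).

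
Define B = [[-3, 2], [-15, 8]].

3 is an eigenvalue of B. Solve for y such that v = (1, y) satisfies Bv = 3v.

3

We need (B - 3I)v = 0.
B - 3I = [[-6, 2], [-15, 5]].
Row 1: (-6)·1 + (2)·y = 0
Row 2: (-15)·1 + (5)·y = 0
Solving gives y = 3.
Check: B·(1, 3) = (3, 9) = 3·(1, 3).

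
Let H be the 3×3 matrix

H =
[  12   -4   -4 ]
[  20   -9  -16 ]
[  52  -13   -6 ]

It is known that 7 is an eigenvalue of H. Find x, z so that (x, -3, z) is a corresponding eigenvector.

We need (H - 7I)v = 0.
H - 7I = [[5, -4, -4], [20, -16, -16], [52, -13, -13]].
Row 1: (5)·x + (-4)·-3 + (-4)·z = 0
Row 2: (20)·x + (-16)·-3 + (-16)·z = 0
Row 3: (52)·x + (-13)·-3 + (-13)·z = 0
Solving gives x = 0, z = 3.
Check: H·(0, -3, 3) = (0, -21, 21) = 7·(0, -3, 3).

0, 3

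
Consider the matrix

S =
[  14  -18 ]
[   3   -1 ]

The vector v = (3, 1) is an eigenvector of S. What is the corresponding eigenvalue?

Compute Sv: S·(3, 1) = (24, 8).
Since Sv = λv, compare component 1: 24 = λ·3, so λ = 8.

8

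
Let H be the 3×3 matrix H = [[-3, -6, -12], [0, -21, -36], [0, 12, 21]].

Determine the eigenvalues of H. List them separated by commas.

-3, -3, 3

Compute the characteristic polynomial p(μ) = det(μI - H).
Expanding along the first row, p(μ) = μ^3 + 3μ^2 - 9μ - 27.
Try μ = -3: p(-3) = 0, so -3 is a root.
Dividing by (μ + 3) leaves μ^2 - 9.
The quadratic factors as (μ + 3)·(μ - 3).
Eigenvalues: -3, -3, 3.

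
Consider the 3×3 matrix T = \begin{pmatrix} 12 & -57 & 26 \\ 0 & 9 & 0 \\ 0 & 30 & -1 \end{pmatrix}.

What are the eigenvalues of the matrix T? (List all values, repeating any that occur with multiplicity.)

Compute the characteristic polynomial p(s) = det(sI - T).
Expanding the 3×3 determinant: p(s) = s^3 - 20s^2 + 87s + 108.
Try s = 12: p(12) = 0, so 12 is a root.
Factor out (s - 12): p(s) = (s - 12)·(s^2 - 8s - 9).
The quadratic factors as (s + 1)·(s - 9).
Eigenvalues: -1, 9, 12.

-1, 9, 12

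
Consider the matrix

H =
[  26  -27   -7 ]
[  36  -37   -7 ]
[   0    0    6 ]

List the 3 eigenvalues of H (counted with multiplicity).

Compute the characteristic polynomial p(s) = det(sI - H).
Expanding along the first row, p(s) = s^3 + 5s^2 - 56s - 60.
Since p(-10) = 0, s = -10 is a root.
Factor out (s + 10): p(s) = (s + 10)·(s^2 - 5s - 6).
The quadratic factors as (s + 1)·(s - 6).
Eigenvalues: -10, -1, 6.

-10, -1, 6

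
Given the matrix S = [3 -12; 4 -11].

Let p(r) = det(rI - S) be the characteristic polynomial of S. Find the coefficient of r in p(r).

8

The coefficient of r of det(rI - S) is −trace(S).
trace(S) = (3) + (-11) = -8, so the coefficient is 8.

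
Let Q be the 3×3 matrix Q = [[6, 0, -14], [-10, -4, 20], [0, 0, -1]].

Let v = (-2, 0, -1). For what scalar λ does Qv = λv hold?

-1

Compute Qv: Q·(-2, 0, -1) = (2, 0, 1).
Since Qv = λv, compare component 1: 2 = λ·-2, so λ = -1.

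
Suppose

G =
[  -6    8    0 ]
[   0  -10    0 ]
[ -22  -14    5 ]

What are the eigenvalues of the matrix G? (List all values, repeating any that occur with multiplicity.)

The characteristic polynomial is p(r) = det(rI - G).
Expanding along the first row, p(r) = r^3 + 11r^2 - 20r - 300.
Since p(5) = 0, r = 5 is a root.
Factor out (r - 5): p(r) = (r - 5)·(r^2 + 16r + 60).
The quadratic factors as (r + 10)·(r + 6).
Eigenvalues: -10, -6, 5.

-10, -6, 5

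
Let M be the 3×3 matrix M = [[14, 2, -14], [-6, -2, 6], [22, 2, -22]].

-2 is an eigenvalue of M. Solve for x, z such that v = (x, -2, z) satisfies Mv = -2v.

2, 2

We need (M + 2I)v = 0.
M + 2I = [[16, 2, -14], [-6, 0, 6], [22, 2, -20]].
Row 1: (16)·x + (2)·-2 + (-14)·z = 0
Row 2: (-6)·x + (0)·-2 + (6)·z = 0
Row 3: (22)·x + (2)·-2 + (-20)·z = 0
Solving gives x = 2, z = 2.
Check: M·(2, -2, 2) = (-4, 4, -4) = -2·(2, -2, 2).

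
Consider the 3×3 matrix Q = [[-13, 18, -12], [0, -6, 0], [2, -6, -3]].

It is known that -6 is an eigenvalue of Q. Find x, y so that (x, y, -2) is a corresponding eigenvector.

6, 1

We need (Q + 6I)v = 0.
Q + 6I = [[-7, 18, -12], [0, 0, 0], [2, -6, 3]].
Row 1: (-7)·x + (18)·y + (-12)·-2 = 0
Row 2: (0)·x + (0)·y + (0)·-2 = 0
Row 3: (2)·x + (-6)·y + (3)·-2 = 0
Solving gives x = 6, y = 1.
Check: Q·(6, 1, -2) = (-36, -6, 12) = -6·(6, 1, -2).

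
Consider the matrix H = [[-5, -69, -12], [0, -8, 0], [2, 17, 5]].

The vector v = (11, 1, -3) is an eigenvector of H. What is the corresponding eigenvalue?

-8

Compute Hv: H·(11, 1, -3) = (-88, -8, 24).
Since Hv = λv, compare component 1: -88 = λ·11, so λ = -8.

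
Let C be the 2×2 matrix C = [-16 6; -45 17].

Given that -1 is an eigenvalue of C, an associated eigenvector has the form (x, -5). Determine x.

We need (C + 1I)v = 0.
C + 1I = [[-15, 6], [-45, 18]].
Row 1: (-15)·x + (6)·-5 = 0
Row 2: (-45)·x + (18)·-5 = 0
Solving gives x = -2.
Check: C·(-2, -5) = (2, 5) = -1·(-2, -5).

-2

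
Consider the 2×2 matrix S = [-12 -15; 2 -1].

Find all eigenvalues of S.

det(S - tI) = (-12 - t)(-1 - t) - (-15)·(2) = t^2 + 13t + 42.
This factors as (t + 7)·(t + 6) = 0.
Eigenvalues: -7, -6.

-7, -6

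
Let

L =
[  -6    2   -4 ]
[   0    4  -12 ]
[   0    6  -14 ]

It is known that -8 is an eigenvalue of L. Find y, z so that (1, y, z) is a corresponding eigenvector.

1, 1

We need (L + 8I)v = 0.
L + 8I = [[2, 2, -4], [0, 12, -12], [0, 6, -6]].
Row 1: (2)·1 + (2)·y + (-4)·z = 0
Row 2: (0)·1 + (12)·y + (-12)·z = 0
Row 3: (0)·1 + (6)·y + (-6)·z = 0
Solving gives y = 1, z = 1.
Check: L·(1, 1, 1) = (-8, -8, -8) = -8·(1, 1, 1).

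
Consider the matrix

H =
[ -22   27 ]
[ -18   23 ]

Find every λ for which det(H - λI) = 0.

-4, 5

det(H - rI) = (-22 - r)(23 - r) - (27)·(-18) = r^2 - r - 20.
This factors as (r + 4)·(r - 5) = 0.
Eigenvalues: -4, 5.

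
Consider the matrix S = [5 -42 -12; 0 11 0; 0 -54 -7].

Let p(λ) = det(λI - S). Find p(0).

p(0) = det(0·I − S) = det(−S) = (−1)^3·det(S).
det(S) = -385, so p(0) = 385.

385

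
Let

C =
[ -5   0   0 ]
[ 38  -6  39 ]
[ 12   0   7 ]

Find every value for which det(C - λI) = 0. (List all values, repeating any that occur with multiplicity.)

-6, -5, 7

The characteristic polynomial is p(s) = det(sI - C).
Expanding the 3×3 determinant: p(s) = s^3 + 4s^2 - 47s - 210.
Try s = -5: p(-5) = 0, so -5 is a root.
Dividing by (s + 5) leaves s^2 - s - 42.
The quadratic factors as (s + 6)·(s - 7).
Eigenvalues: -6, -5, 7.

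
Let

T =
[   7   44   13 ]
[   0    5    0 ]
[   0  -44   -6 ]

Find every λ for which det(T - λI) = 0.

-6, 5, 7

Set up det(λI - T) = 0.
Expanding along the first row, p(λ) = λ^3 - 6λ^2 - 37λ + 210.
Try λ = 7: p(7) = 0, so 7 is a root.
Dividing by (λ - 7) leaves λ^2 + λ - 30.
The quadratic factors as (λ + 6)·(λ - 5).
Eigenvalues: -6, 5, 7.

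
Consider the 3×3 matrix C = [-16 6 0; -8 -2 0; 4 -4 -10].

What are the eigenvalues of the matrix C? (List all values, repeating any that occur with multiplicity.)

-10, -10, -8

The characteristic polynomial is p(λ) = det(λI - C).
Expanding the 3×3 determinant: p(λ) = λ^3 + 28λ^2 + 260λ + 800.
Since p(-8) = 0, λ = -8 is a root.
Factor out (λ + 8): p(λ) = (λ + 8)·(λ^2 + 20λ + 100).
The quadratic factor is (λ + 10)^2.
Eigenvalues: -10, -10, -8.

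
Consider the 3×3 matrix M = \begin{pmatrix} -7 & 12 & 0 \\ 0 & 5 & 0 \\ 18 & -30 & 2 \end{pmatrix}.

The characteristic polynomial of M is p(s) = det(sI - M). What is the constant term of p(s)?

70

p(s) = s^3 - 39s + 70.
The constant term is 70.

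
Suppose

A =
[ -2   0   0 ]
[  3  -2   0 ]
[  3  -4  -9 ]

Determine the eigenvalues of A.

-9, -2, -2

A is lower triangular, so its eigenvalues are the diagonal entries.
Diagonal: -2, -2, -9.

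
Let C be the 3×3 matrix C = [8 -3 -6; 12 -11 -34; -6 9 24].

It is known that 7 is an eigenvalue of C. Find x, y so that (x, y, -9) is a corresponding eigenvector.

3, 19

We need (C - 7I)v = 0.
C - 7I = [[1, -3, -6], [12, -18, -34], [-6, 9, 17]].
Row 1: (1)·x + (-3)·y + (-6)·-9 = 0
Row 2: (12)·x + (-18)·y + (-34)·-9 = 0
Row 3: (-6)·x + (9)·y + (17)·-9 = 0
Solving gives x = 3, y = 19.
Check: C·(3, 19, -9) = (21, 133, -63) = 7·(3, 19, -9).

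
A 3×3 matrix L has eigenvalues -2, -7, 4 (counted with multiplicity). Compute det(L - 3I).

If L has eigenvalues -2, -7, 4, then L - 3I has eigenvalues -5, -10, 1.
det(L - 3I) = (-5) · (-10) · (1) = 50.

50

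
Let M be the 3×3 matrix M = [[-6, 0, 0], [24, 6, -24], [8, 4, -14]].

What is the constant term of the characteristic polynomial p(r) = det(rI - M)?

72

p(0) = det(0·I − M) = det(−M) = (−1)^3·det(M).
det(M) = -72, so p(0) = 72.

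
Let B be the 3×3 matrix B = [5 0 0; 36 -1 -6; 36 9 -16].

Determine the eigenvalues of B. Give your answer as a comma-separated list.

The characteristic polynomial is p(λ) = det(λI - B).
Expanding the 3×3 determinant: p(λ) = λ^3 + 12λ^2 - 15λ - 350.
Rational-root test: λ = -7 gives p(-7) = 0.
Factor out (λ + 7): p(λ) = (λ + 7)·(λ^2 + 5λ - 50).
The quadratic factors as (λ + 10)·(λ - 5).
Eigenvalues: -10, -7, 5.

-10, -7, 5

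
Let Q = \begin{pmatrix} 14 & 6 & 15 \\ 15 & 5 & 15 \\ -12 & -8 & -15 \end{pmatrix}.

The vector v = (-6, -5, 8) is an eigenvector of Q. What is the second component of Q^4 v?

-5

First find the eigenvalue: Qv = (6, 5, -8) = -1·(-6, -5, 8), so λ = -1.
Then Q^4 v = λ^4·v = (-1)^4·(-6, -5, 8) = 1·(-6, -5, 8) = (-6, -5, 8).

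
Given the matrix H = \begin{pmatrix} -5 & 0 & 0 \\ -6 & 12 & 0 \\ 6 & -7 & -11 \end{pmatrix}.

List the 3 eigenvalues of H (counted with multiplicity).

-11, -5, 12

H is lower triangular, so its eigenvalues are the diagonal entries.
Diagonal: -5, 12, -11.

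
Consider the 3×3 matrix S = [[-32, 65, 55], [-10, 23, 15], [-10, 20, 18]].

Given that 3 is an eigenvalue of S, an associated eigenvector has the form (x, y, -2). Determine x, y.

We need (S - 3I)v = 0.
S - 3I = [[-35, 65, 55], [-10, 20, 15], [-10, 20, 15]].
Row 1: (-35)·x + (65)·y + (55)·-2 = 0
Row 2: (-10)·x + (20)·y + (15)·-2 = 0
Row 3: (-10)·x + (20)·y + (15)·-2 = 0
Solving gives x = -5, y = -1.
Check: S·(-5, -1, -2) = (-15, -3, -6) = 3·(-5, -1, -2).

-5, -1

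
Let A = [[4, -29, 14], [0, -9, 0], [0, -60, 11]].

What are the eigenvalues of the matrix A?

The characteristic polynomial is p(μ) = det(μI - A).
Expanding along the first row, p(μ) = μ^3 - 6μ^2 - 91μ + 396.
Try μ = 4: p(4) = 0, so 4 is a root.
Factor out (μ - 4): p(μ) = (μ - 4)·(μ^2 - 2μ - 99).
The quadratic factors as (μ + 9)·(μ - 11).
Eigenvalues: -9, 4, 11.

-9, 4, 11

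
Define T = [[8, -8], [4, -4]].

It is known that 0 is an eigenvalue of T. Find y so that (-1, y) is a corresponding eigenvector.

We need (T)v = 0.
T = [[8, -8], [4, -4]].
Row 1: (8)·-1 + (-8)·y = 0
Row 2: (4)·-1 + (-4)·y = 0
Solving gives y = -1.
Check: T·(-1, -1) = (0, 0) = 0·(-1, -1).

-1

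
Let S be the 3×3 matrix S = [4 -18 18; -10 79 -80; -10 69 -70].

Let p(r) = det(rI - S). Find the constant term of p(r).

40

p(r) = r^3 - 13r^2 + 26r + 40.
The constant term is 40.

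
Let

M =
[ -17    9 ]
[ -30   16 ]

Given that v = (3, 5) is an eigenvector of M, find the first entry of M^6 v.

First find the eigenvalue: Mv = (-6, -10) = -2·(3, 5), so λ = -2.
Then M^6 v = λ^6·v = (-2)^6·(3, 5) = 64·(3, 5) = (192, 320).

192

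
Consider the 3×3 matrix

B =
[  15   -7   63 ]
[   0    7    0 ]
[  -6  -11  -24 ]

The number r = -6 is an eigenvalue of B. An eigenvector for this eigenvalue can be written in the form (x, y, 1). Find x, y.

We need (B + 6I)v = 0.
B + 6I = [[21, -7, 63], [0, 13, 0], [-6, -11, -18]].
Row 1: (21)·x + (-7)·y + (63)·1 = 0
Row 2: (0)·x + (13)·y + (0)·1 = 0
Row 3: (-6)·x + (-11)·y + (-18)·1 = 0
Solving gives x = -3, y = 0.
Check: B·(-3, 0, 1) = (18, 0, -6) = -6·(-3, 0, 1).

-3, 0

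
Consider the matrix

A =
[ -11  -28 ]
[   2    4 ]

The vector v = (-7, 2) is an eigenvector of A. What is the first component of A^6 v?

-5103

First find the eigenvalue: Av = (21, -6) = -3·(-7, 2), so λ = -3.
Then A^6 v = λ^6·v = (-3)^6·(-7, 2) = 729·(-7, 2) = (-5103, 1458).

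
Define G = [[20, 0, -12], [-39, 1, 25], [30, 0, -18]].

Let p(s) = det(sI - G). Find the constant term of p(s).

p(s) = s^3 - 3s^2 + 2s.
The constant term is 0.

0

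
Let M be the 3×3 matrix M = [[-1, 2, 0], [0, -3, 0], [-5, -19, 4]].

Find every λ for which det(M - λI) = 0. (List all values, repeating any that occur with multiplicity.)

Compute the characteristic polynomial p(λ) = det(λI - M).
Cofactor expansion gives p(λ) = λ^3 - 13λ - 12.
Since p(-3) = 0, λ = -3 is a root.
Factor out (λ + 3): p(λ) = (λ + 3)·(λ^2 - 3λ - 4).
The quadratic factors as (λ + 1)·(λ - 4).
Eigenvalues: -3, -1, 4.

-3, -1, 4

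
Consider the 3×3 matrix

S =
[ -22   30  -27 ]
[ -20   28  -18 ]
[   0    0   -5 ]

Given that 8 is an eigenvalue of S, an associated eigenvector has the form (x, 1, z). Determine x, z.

We need (S - 8I)v = 0.
S - 8I = [[-30, 30, -27], [-20, 20, -18], [0, 0, -13]].
Row 1: (-30)·x + (30)·1 + (-27)·z = 0
Row 2: (-20)·x + (20)·1 + (-18)·z = 0
Row 3: (0)·x + (0)·1 + (-13)·z = 0
Solving gives x = 1, z = 0.
Check: S·(1, 1, 0) = (8, 8, 0) = 8·(1, 1, 0).

1, 0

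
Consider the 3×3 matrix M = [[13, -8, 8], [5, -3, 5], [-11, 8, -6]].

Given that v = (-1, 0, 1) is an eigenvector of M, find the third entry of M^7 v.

78125

First find the eigenvalue: Mv = (-5, 0, 5) = 5·(-1, 0, 1), so λ = 5.
Then M^7 v = λ^7·v = 5^7·(-1, 0, 1) = 78125·(-1, 0, 1) = (-78125, 0, 78125).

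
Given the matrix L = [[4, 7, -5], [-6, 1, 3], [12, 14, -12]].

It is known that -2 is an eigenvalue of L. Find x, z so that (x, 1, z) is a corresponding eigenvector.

We need (L + 2I)v = 0.
L + 2I = [[6, 7, -5], [-6, 3, 3], [12, 14, -10]].
Row 1: (6)·x + (7)·1 + (-5)·z = 0
Row 2: (-6)·x + (3)·1 + (3)·z = 0
Row 3: (12)·x + (14)·1 + (-10)·z = 0
Solving gives x = 3, z = 5.
Check: L·(3, 1, 5) = (-6, -2, -10) = -2·(3, 1, 5).

3, 5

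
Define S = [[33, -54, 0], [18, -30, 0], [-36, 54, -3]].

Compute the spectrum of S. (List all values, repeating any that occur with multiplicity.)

-3, -3, 6

Set up det(tI - S) = 0.
Cofactor expansion gives p(t) = t^3 - 27t - 54.
Try t = -3: p(-3) = 0, so -3 is a root.
Factor out (t + 3): p(t) = (t + 3)·(t^2 - 3t - 18).
The quadratic factors as (t + 3)·(t - 6).
Eigenvalues: -3, -3, 6.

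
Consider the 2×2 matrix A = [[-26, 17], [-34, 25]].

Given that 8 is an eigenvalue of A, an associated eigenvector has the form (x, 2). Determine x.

1

We need (A - 8I)v = 0.
A - 8I = [[-34, 17], [-34, 17]].
Row 1: (-34)·x + (17)·2 = 0
Row 2: (-34)·x + (17)·2 = 0
Solving gives x = 1.
Check: A·(1, 2) = (8, 16) = 8·(1, 2).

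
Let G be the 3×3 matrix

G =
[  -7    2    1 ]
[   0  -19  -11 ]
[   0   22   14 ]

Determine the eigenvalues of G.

The characteristic polynomial is p(r) = det(rI - G).
Cofactor expansion gives p(r) = r^3 + 12r^2 + 11r - 168.
Try r = -7: p(-7) = 0, so -7 is a root.
Dividing by (r + 7) leaves r^2 + 5r - 24.
The quadratic factors as (r + 8)·(r - 3).
Eigenvalues: -8, -7, 3.

-8, -7, 3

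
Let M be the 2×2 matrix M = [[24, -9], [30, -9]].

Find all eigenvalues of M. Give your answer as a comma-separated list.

6, 9

det(M - λI) = (24 - λ)(-9 - λ) - (-9)·(30) = λ^2 - 15λ + 54.
This factors as (λ - 6)·(λ - 9) = 0.
Eigenvalues: 6, 9.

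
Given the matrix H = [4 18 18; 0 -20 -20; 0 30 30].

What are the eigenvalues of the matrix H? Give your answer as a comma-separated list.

0, 4, 10

Set up det(sI - H) = 0.
Expanding the 3×3 determinant: p(s) = s^3 - 14s^2 + 40s.
Try s = 4: p(4) = 0, so 4 is a root.
Factor out (s - 4): p(s) = (s - 4)·(s^2 - 10s).
The quadratic factors as s·(s - 10).
Eigenvalues: 0, 4, 10.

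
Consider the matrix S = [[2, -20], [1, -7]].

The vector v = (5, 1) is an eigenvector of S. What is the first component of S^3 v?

First find the eigenvalue: Sv = (-10, -2) = -2·(5, 1), so λ = -2.
Then S^3 v = λ^3·v = (-2)^3·(5, 1) = -8·(5, 1) = (-40, -8).

-40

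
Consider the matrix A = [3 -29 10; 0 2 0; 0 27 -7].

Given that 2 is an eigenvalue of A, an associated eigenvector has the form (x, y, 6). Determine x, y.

We need (A - 2I)v = 0.
A - 2I = [[1, -29, 10], [0, 0, 0], [0, 27, -9]].
Row 1: (1)·x + (-29)·y + (10)·6 = 0
Row 2: (0)·x + (0)·y + (0)·6 = 0
Row 3: (0)·x + (27)·y + (-9)·6 = 0
Solving gives x = -2, y = 2.
Check: A·(-2, 2, 6) = (-4, 4, 12) = 2·(-2, 2, 6).

-2, 2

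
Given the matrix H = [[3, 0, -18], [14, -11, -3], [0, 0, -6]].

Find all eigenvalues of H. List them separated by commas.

Set up det(λI - H) = 0.
Expanding the 3×3 determinant: p(λ) = λ^3 + 14λ^2 + 15λ - 198.
Try λ = -11: p(-11) = 0, so -11 is a root.
Factor out (λ + 11): p(λ) = (λ + 11)·(λ^2 + 3λ - 18).
The quadratic factors as (λ + 6)·(λ - 3).
Eigenvalues: -11, -6, 3.

-11, -6, 3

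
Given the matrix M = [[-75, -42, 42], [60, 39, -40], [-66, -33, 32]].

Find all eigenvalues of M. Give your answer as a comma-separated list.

The characteristic polynomial is p(s) = det(sI - M).
Cofactor expansion gives p(s) = s^3 + 4s^2 - 105s - 108.
Rational-root test: s = -1 gives p(-1) = 0.
Factor out (s + 1): p(s) = (s + 1)·(s^2 + 3s - 108).
The quadratic factors as (s + 12)·(s - 9).
Eigenvalues: -12, -1, 9.

-12, -1, 9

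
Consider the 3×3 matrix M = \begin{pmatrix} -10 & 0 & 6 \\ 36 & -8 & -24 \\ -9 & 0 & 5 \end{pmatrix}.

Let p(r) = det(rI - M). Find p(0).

p(0) = det(0·I − M) = det(−M) = (−1)^3·det(M).
det(M) = -32, so p(0) = 32.

32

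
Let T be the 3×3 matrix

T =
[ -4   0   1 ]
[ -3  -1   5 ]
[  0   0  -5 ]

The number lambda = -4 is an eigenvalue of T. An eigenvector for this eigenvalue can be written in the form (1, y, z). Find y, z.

1, 0

We need (T + 4I)v = 0.
T + 4I = [[0, 0, 1], [-3, 3, 5], [0, 0, -1]].
Row 1: (0)·1 + (0)·y + (1)·z = 0
Row 2: (-3)·1 + (3)·y + (5)·z = 0
Row 3: (0)·1 + (0)·y + (-1)·z = 0
Solving gives y = 1, z = 0.
Check: T·(1, 1, 0) = (-4, -4, 0) = -4·(1, 1, 0).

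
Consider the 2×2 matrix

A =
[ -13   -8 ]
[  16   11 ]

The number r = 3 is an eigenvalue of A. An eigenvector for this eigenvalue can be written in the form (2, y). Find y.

-4

We need (A - 3I)v = 0.
A - 3I = [[-16, -8], [16, 8]].
Row 1: (-16)·2 + (-8)·y = 0
Row 2: (16)·2 + (8)·y = 0
Solving gives y = -4.
Check: A·(2, -4) = (6, -12) = 3·(2, -4).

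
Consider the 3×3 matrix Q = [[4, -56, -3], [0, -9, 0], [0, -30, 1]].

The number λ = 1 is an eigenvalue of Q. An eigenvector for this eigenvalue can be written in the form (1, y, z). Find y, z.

We need (Q - 1I)v = 0.
Q - 1I = [[3, -56, -3], [0, -10, 0], [0, -30, 0]].
Row 1: (3)·1 + (-56)·y + (-3)·z = 0
Row 2: (0)·1 + (-10)·y + (0)·z = 0
Row 3: (0)·1 + (-30)·y + (0)·z = 0
Solving gives y = 0, z = 1.
Check: Q·(1, 0, 1) = (1, 0, 1) = 1·(1, 0, 1).

0, 1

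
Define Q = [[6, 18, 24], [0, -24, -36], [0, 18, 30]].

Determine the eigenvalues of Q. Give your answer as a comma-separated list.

-6, 6, 12

The characteristic polynomial is p(λ) = det(λI - Q).
Cofactor expansion gives p(λ) = λ^3 - 12λ^2 - 36λ + 432.
Rational-root test: λ = -6 gives p(-6) = 0.
Dividing by (λ + 6) leaves λ^2 - 18λ + 72.
The quadratic factors as (λ - 6)·(λ - 12).
Eigenvalues: -6, 6, 12.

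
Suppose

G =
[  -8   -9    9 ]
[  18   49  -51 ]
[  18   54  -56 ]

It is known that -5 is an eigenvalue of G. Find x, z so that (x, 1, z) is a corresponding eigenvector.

-3, 0

We need (G + 5I)v = 0.
G + 5I = [[-3, -9, 9], [18, 54, -51], [18, 54, -51]].
Row 1: (-3)·x + (-9)·1 + (9)·z = 0
Row 2: (18)·x + (54)·1 + (-51)·z = 0
Row 3: (18)·x + (54)·1 + (-51)·z = 0
Solving gives x = -3, z = 0.
Check: G·(-3, 1, 0) = (15, -5, 0) = -5·(-3, 1, 0).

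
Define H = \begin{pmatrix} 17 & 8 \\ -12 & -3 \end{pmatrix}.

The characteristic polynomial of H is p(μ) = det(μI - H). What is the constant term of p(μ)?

p(μ) = μ^2 - 14μ + 45.
The constant term is 45.

45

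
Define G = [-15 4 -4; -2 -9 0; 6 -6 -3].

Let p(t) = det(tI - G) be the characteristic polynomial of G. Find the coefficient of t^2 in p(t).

27

The coefficient of t^2 of det(tI - G) is −trace(G).
trace(G) = (-15) + (-9) + (-3) = -27, so the coefficient is 27.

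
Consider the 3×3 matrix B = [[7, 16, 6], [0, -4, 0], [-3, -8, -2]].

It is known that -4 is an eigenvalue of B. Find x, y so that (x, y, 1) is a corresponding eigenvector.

-2, 1

We need (B + 4I)v = 0.
B + 4I = [[11, 16, 6], [0, 0, 0], [-3, -8, 2]].
Row 1: (11)·x + (16)·y + (6)·1 = 0
Row 2: (0)·x + (0)·y + (0)·1 = 0
Row 3: (-3)·x + (-8)·y + (2)·1 = 0
Solving gives x = -2, y = 1.
Check: B·(-2, 1, 1) = (8, -4, -4) = -4·(-2, 1, 1).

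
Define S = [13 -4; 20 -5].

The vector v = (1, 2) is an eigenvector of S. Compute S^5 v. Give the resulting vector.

First find the eigenvalue: Sv = (5, 10) = 5·(1, 2), so λ = 5.
Then S^5 v = λ^5·v = 5^5·(1, 2) = 3125·(1, 2) = (3125, 6250).

(3125, 6250)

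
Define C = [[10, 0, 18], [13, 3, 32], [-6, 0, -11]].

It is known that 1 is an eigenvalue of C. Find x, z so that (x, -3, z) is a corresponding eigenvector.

We need (C - 1I)v = 0.
C - 1I = [[9, 0, 18], [13, 2, 32], [-6, 0, -12]].
Row 1: (9)·x + (0)·-3 + (18)·z = 0
Row 2: (13)·x + (2)·-3 + (32)·z = 0
Row 3: (-6)·x + (0)·-3 + (-12)·z = 0
Solving gives x = -2, z = 1.
Check: C·(-2, -3, 1) = (-2, -3, 1) = 1·(-2, -3, 1).

-2, 1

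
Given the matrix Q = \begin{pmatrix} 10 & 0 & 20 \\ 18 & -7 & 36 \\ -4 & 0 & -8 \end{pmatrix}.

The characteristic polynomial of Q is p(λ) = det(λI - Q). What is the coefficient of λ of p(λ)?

-14

p(λ) = λ^3 + 5λ^2 - 14λ.
The coefficient of λ is -14.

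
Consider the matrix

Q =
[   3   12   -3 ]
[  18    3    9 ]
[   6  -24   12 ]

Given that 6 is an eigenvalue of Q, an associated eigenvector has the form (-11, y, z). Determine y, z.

3, 23

We need (Q - 6I)v = 0.
Q - 6I = [[-3, 12, -3], [18, -3, 9], [6, -24, 6]].
Row 1: (-3)·-11 + (12)·y + (-3)·z = 0
Row 2: (18)·-11 + (-3)·y + (9)·z = 0
Row 3: (6)·-11 + (-24)·y + (6)·z = 0
Solving gives y = 3, z = 23.
Check: Q·(-11, 3, 23) = (-66, 18, 138) = 6·(-11, 3, 23).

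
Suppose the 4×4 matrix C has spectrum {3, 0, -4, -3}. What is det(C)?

det(C) is the product of the eigenvalues: (3) · (0) · (-4) · (-3) = 0.

0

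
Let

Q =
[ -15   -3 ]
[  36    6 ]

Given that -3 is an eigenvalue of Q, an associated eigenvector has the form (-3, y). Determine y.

12

We need (Q + 3I)v = 0.
Q + 3I = [[-12, -3], [36, 9]].
Row 1: (-12)·-3 + (-3)·y = 0
Row 2: (36)·-3 + (9)·y = 0
Solving gives y = 12.
Check: Q·(-3, 12) = (9, -36) = -3·(-3, 12).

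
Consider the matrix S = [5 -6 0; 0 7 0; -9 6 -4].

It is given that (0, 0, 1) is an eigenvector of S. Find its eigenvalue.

-4

Compute Sv: S·(0, 0, 1) = (0, 0, -4).
Since Sv = λv, compare component 3: -4 = λ·1, so λ = -4.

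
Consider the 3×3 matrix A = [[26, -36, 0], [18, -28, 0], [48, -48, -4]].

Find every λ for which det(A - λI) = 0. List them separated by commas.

-10, -4, 8

Compute the characteristic polynomial p(μ) = det(μI - A).
Expanding along the first row, p(μ) = μ^3 + 6μ^2 - 72μ - 320.
Rational-root test: μ = -4 gives p(-4) = 0.
Dividing by (μ + 4) leaves μ^2 + 2μ - 80.
The quadratic factors as (μ + 10)·(μ - 8).
Eigenvalues: -10, -4, 8.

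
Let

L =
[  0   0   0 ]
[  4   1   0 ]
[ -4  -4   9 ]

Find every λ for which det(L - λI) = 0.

L is lower triangular, so its eigenvalues are the diagonal entries.
Diagonal: 0, 1, 9.

0, 1, 9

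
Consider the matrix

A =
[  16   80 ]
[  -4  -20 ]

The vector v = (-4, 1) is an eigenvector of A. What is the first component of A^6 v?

-16384

First find the eigenvalue: Av = (16, -4) = -4·(-4, 1), so λ = -4.
Then A^6 v = λ^6·v = (-4)^6·(-4, 1) = 4096·(-4, 1) = (-16384, 4096).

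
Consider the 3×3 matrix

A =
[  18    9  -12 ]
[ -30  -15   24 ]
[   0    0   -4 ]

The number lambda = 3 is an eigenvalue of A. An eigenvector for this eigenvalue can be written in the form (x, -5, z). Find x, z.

We need (A - 3I)v = 0.
A - 3I = [[15, 9, -12], [-30, -18, 24], [0, 0, -7]].
Row 1: (15)·x + (9)·-5 + (-12)·z = 0
Row 2: (-30)·x + (-18)·-5 + (24)·z = 0
Row 3: (0)·x + (0)·-5 + (-7)·z = 0
Solving gives x = 3, z = 0.
Check: A·(3, -5, 0) = (9, -15, 0) = 3·(3, -5, 0).

3, 0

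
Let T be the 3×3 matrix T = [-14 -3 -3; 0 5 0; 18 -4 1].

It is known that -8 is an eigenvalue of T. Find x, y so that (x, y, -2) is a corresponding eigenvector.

We need (T + 8I)v = 0.
T + 8I = [[-6, -3, -3], [0, 13, 0], [18, -4, 9]].
Row 1: (-6)·x + (-3)·y + (-3)·-2 = 0
Row 2: (0)·x + (13)·y + (0)·-2 = 0
Row 3: (18)·x + (-4)·y + (9)·-2 = 0
Solving gives x = 1, y = 0.
Check: T·(1, 0, -2) = (-8, 0, 16) = -8·(1, 0, -2).

1, 0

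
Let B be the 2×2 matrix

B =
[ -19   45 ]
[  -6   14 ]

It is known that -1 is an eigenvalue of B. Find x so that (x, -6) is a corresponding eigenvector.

-15

We need (B + 1I)v = 0.
B + 1I = [[-18, 45], [-6, 15]].
Row 1: (-18)·x + (45)·-6 = 0
Row 2: (-6)·x + (15)·-6 = 0
Solving gives x = -15.
Check: B·(-15, -6) = (15, 6) = -1·(-15, -6).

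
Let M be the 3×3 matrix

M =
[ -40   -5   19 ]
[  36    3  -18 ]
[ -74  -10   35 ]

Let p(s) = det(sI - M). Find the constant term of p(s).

-18

p(s) = s^3 + 2s^2 - 9s - 18.
The constant term is -18.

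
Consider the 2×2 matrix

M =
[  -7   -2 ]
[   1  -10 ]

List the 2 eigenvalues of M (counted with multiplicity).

det(M - lambda·I) = (-7 - lambda)(-10 - lambda) - (-2)·(1) = lambda^2 + 17·lambda + 72.
This factors as (lambda + 9)·(lambda + 8) = 0.
Eigenvalues: -9, -8.

-9, -8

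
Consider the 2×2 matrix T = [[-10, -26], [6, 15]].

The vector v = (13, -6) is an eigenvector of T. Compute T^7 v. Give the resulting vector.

(1664, -768)

First find the eigenvalue: Tv = (26, -12) = 2·(13, -6), so λ = 2.
Then T^7 v = λ^7·v = 2^7·(13, -6) = 128·(13, -6) = (1664, -768).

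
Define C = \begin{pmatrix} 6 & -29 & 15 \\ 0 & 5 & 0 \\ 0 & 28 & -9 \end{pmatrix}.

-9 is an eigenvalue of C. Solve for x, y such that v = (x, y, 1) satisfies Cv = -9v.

We need (C + 9I)v = 0.
C + 9I = [[15, -29, 15], [0, 14, 0], [0, 28, 0]].
Row 1: (15)·x + (-29)·y + (15)·1 = 0
Row 2: (0)·x + (14)·y + (0)·1 = 0
Row 3: (0)·x + (28)·y + (0)·1 = 0
Solving gives x = -1, y = 0.
Check: C·(-1, 0, 1) = (9, 0, -9) = -9·(-1, 0, 1).

-1, 0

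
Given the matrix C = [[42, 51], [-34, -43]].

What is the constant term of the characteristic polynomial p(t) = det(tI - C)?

p(0) = det(0·I − C) = det(−C) = (−1)^2·det(C).
det(C) = -72, so p(0) = -72.

-72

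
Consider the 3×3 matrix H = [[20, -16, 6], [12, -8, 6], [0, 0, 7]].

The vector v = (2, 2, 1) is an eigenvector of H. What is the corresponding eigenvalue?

Compute Hv: H·(2, 2, 1) = (14, 14, 7).
Since Hv = λv, compare component 1: 14 = λ·2, so λ = 7.

7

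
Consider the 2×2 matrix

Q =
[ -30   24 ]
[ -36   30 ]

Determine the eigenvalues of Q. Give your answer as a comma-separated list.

det(Q - λI) = (-30 - λ)(30 - λ) - (24)·(-36) = λ^2 - 36.
This factors as (λ + 6)·(λ - 6) = 0.
Eigenvalues: -6, 6.

-6, 6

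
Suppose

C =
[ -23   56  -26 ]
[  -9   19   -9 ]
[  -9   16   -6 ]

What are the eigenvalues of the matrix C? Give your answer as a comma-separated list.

-8, -5, 3

Compute the characteristic polynomial p(r) = det(rI - C).
Expanding the 3×3 determinant: p(r) = r^3 + 10r^2 + r - 120.
Rational-root test: r = 3 gives p(3) = 0.
Factor out (r - 3): p(r) = (r - 3)·(r^2 + 13r + 40).
The quadratic factors as (r + 8)·(r + 5).
Eigenvalues: -8, -5, 3.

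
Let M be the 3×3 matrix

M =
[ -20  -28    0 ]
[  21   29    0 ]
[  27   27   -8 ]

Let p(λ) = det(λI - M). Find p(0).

p(0) = det(0·I − M) = det(−M) = (−1)^3·det(M).
det(M) = -64, so p(0) = 64.

64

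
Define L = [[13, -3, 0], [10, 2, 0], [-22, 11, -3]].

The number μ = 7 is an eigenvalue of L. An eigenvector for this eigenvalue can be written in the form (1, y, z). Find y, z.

We need (L - 7I)v = 0.
L - 7I = [[6, -3, 0], [10, -5, 0], [-22, 11, -10]].
Row 1: (6)·1 + (-3)·y + (0)·z = 0
Row 2: (10)·1 + (-5)·y + (0)·z = 0
Row 3: (-22)·1 + (11)·y + (-10)·z = 0
Solving gives y = 2, z = 0.
Check: L·(1, 2, 0) = (7, 14, 0) = 7·(1, 2, 0).

2, 0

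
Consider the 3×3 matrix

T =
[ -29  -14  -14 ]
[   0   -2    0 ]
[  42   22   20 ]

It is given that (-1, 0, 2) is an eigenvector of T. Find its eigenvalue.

Compute Tv: T·(-1, 0, 2) = (1, 0, -2).
Since Tv = λv, compare component 1: 1 = λ·-1, so λ = -1.

-1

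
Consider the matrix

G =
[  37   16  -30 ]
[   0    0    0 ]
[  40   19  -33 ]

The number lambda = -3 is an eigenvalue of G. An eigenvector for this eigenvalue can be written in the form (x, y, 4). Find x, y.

We need (G + 3I)v = 0.
G + 3I = [[40, 16, -30], [0, 3, 0], [40, 19, -30]].
Row 1: (40)·x + (16)·y + (-30)·4 = 0
Row 2: (0)·x + (3)·y + (0)·4 = 0
Row 3: (40)·x + (19)·y + (-30)·4 = 0
Solving gives x = 3, y = 0.
Check: G·(3, 0, 4) = (-9, 0, -12) = -3·(3, 0, 4).

3, 0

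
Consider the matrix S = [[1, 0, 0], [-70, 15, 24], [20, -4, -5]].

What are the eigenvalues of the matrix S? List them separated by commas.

Set up det(tI - S) = 0.
Cofactor expansion gives p(t) = t^3 - 11t^2 + 31t - 21.
Since p(3) = 0, t = 3 is a root.
Dividing by (t - 3) leaves t^2 - 8t + 7.
The quadratic factors as (t - 1)·(t - 7).
Eigenvalues: 1, 3, 7.

1, 3, 7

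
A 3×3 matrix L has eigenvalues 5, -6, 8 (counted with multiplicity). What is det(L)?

det(L) is the product of the eigenvalues: (5) · (-6) · (8) = -240.

-240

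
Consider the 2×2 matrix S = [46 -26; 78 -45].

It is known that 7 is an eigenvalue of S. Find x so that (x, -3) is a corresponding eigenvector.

We need (S - 7I)v = 0.
S - 7I = [[39, -26], [78, -52]].
Row 1: (39)·x + (-26)·-3 = 0
Row 2: (78)·x + (-52)·-3 = 0
Solving gives x = -2.
Check: S·(-2, -3) = (-14, -21) = 7·(-2, -3).

-2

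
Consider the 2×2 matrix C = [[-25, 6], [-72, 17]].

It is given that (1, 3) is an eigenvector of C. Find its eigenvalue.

-7

Compute Cv: C·(1, 3) = (-7, -21).
Since Cv = λv, compare component 1: -7 = λ·1, so λ = -7.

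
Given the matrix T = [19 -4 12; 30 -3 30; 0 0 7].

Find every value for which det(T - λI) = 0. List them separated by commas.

The characteristic polynomial is p(r) = det(rI - T).
Cofactor expansion gives p(r) = r^3 - 23r^2 + 175r - 441.
Since p(7) = 0, r = 7 is a root.
Factor out (r - 7): p(r) = (r - 7)·(r^2 - 16r + 63).
The quadratic factors as (r - 7)·(r - 9).
Eigenvalues: 7, 7, 9.

7, 7, 9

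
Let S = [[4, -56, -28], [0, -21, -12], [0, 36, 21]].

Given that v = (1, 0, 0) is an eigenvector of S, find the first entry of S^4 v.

256

First find the eigenvalue: Sv = (4, 0, 0) = 4·(1, 0, 0), so λ = 4.
Then S^4 v = λ^4·v = 4^4·(1, 0, 0) = 256·(1, 0, 0) = (256, 0, 0).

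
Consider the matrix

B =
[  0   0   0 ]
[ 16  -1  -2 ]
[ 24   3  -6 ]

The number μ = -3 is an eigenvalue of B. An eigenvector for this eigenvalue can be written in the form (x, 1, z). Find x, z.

0, 1

We need (B + 3I)v = 0.
B + 3I = [[3, 0, 0], [16, 2, -2], [24, 3, -3]].
Row 1: (3)·x + (0)·1 + (0)·z = 0
Row 2: (16)·x + (2)·1 + (-2)·z = 0
Row 3: (24)·x + (3)·1 + (-3)·z = 0
Solving gives x = 0, z = 1.
Check: B·(0, 1, 1) = (0, -3, -3) = -3·(0, 1, 1).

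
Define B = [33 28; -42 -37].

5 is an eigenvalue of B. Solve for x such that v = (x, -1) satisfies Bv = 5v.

We need (B - 5I)v = 0.
B - 5I = [[28, 28], [-42, -42]].
Row 1: (28)·x + (28)·-1 = 0
Row 2: (-42)·x + (-42)·-1 = 0
Solving gives x = 1.
Check: B·(1, -1) = (5, -5) = 5·(1, -1).

1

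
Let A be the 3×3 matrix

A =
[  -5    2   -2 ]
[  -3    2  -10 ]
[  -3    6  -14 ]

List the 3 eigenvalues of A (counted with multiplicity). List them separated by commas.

-8, -5, -4

The characteristic polynomial is p(λ) = det(λI - A).
Expanding along the first row, p(λ) = λ^3 + 17λ^2 + 92λ + 160.
Since p(-4) = 0, λ = -4 is a root.
Dividing by (λ + 4) leaves λ^2 + 13λ + 40.
The quadratic factors as (λ + 8)·(λ + 5).
Eigenvalues: -8, -5, -4.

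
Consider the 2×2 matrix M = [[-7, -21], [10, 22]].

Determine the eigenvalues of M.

7, 8

det(M - lambda·I) = (-7 - lambda)(22 - lambda) - (-21)·(10) = lambda^2 - 15·lambda + 56.
This factors as (lambda - 7)·(lambda - 8) = 0.
Eigenvalues: 7, 8.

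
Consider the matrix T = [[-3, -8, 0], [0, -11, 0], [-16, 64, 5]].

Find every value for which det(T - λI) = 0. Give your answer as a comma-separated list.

Compute the characteristic polynomial p(lambda) = det(lambda·I - T).
Cofactor expansion gives p(lambda) = lambda^3 + 9·lambda^2 - 37·lambda - 165.
Rational-root test: lambda = -3 gives p(-3) = 0.
Dividing by (lambda + 3) leaves lambda^2 + 6·lambda - 55.
The quadratic factors as (lambda + 11)·(lambda - 5).
Eigenvalues: -11, -3, 5.

-11, -3, 5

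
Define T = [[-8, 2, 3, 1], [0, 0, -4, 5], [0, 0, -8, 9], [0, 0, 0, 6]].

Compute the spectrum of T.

T is upper triangular, so its eigenvalues are the diagonal entries.
Diagonal: -8, 0, -8, 6.

-8, -8, 0, 6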